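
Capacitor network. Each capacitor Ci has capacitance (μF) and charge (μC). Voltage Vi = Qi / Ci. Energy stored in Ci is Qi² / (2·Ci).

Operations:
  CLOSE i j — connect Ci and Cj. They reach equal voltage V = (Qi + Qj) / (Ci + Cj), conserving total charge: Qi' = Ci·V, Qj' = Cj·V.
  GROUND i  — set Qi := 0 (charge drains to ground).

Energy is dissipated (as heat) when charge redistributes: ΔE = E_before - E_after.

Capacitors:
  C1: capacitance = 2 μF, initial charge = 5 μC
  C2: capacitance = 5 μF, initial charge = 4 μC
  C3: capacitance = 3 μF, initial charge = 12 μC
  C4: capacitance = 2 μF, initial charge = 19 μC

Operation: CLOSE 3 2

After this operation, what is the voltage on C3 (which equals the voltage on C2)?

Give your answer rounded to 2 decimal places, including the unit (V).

Initial: C1(2μF, Q=5μC, V=2.50V), C2(5μF, Q=4μC, V=0.80V), C3(3μF, Q=12μC, V=4.00V), C4(2μF, Q=19μC, V=9.50V)
Op 1: CLOSE 3-2: Q_total=16.00, C_total=8.00, V=2.00; Q3=6.00, Q2=10.00; dissipated=9.600

Answer: 2.00 V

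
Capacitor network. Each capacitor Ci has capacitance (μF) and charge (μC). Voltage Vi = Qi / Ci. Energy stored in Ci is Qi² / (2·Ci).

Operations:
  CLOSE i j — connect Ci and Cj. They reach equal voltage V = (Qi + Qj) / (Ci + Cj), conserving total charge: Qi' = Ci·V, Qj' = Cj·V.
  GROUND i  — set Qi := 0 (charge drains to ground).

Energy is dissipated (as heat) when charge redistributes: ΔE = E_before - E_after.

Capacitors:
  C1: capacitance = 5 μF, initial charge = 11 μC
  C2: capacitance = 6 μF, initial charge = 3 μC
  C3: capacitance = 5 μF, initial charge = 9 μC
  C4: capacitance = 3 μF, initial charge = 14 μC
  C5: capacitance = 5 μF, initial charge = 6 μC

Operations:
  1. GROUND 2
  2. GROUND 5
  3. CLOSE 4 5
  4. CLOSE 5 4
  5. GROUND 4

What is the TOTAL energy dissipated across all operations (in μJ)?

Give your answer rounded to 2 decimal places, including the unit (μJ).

Initial: C1(5μF, Q=11μC, V=2.20V), C2(6μF, Q=3μC, V=0.50V), C3(5μF, Q=9μC, V=1.80V), C4(3μF, Q=14μC, V=4.67V), C5(5μF, Q=6μC, V=1.20V)
Op 1: GROUND 2: Q2=0; energy lost=0.750
Op 2: GROUND 5: Q5=0; energy lost=3.600
Op 3: CLOSE 4-5: Q_total=14.00, C_total=8.00, V=1.75; Q4=5.25, Q5=8.75; dissipated=20.417
Op 4: CLOSE 5-4: Q_total=14.00, C_total=8.00, V=1.75; Q5=8.75, Q4=5.25; dissipated=0.000
Op 5: GROUND 4: Q4=0; energy lost=4.594
Total dissipated: 29.360 μJ

Answer: 29.36 μJ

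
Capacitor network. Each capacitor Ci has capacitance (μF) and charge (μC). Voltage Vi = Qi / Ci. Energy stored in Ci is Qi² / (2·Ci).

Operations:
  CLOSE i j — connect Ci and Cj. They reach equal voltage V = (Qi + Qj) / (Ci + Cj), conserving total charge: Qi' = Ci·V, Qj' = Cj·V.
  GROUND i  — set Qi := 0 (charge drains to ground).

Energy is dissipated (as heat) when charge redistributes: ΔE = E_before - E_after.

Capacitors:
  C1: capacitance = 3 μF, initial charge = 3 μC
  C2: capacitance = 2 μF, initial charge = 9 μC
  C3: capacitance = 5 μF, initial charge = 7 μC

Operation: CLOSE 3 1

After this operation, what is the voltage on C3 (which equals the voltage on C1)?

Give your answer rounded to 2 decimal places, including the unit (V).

Initial: C1(3μF, Q=3μC, V=1.00V), C2(2μF, Q=9μC, V=4.50V), C3(5μF, Q=7μC, V=1.40V)
Op 1: CLOSE 3-1: Q_total=10.00, C_total=8.00, V=1.25; Q3=6.25, Q1=3.75; dissipated=0.150

Answer: 1.25 V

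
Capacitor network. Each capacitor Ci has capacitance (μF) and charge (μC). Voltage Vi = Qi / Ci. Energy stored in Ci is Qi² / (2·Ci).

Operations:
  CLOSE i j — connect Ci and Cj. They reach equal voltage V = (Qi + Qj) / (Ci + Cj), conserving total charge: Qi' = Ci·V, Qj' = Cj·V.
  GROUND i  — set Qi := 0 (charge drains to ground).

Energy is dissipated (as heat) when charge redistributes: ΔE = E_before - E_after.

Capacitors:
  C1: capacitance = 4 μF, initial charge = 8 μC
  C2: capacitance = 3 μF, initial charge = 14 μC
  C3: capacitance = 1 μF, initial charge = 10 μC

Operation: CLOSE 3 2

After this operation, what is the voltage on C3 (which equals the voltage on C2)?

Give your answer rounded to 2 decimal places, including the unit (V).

Answer: 6.00 V

Derivation:
Initial: C1(4μF, Q=8μC, V=2.00V), C2(3μF, Q=14μC, V=4.67V), C3(1μF, Q=10μC, V=10.00V)
Op 1: CLOSE 3-2: Q_total=24.00, C_total=4.00, V=6.00; Q3=6.00, Q2=18.00; dissipated=10.667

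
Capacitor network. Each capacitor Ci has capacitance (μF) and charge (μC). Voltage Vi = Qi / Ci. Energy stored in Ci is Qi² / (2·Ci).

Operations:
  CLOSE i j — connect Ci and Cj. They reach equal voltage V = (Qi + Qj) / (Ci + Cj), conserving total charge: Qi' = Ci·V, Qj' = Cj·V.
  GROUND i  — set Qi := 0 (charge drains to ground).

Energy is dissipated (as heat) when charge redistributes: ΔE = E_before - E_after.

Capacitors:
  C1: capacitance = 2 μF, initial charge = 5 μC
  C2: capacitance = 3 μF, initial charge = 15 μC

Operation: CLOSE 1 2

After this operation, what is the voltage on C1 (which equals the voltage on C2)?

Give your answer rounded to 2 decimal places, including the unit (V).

Initial: C1(2μF, Q=5μC, V=2.50V), C2(3μF, Q=15μC, V=5.00V)
Op 1: CLOSE 1-2: Q_total=20.00, C_total=5.00, V=4.00; Q1=8.00, Q2=12.00; dissipated=3.750

Answer: 4.00 V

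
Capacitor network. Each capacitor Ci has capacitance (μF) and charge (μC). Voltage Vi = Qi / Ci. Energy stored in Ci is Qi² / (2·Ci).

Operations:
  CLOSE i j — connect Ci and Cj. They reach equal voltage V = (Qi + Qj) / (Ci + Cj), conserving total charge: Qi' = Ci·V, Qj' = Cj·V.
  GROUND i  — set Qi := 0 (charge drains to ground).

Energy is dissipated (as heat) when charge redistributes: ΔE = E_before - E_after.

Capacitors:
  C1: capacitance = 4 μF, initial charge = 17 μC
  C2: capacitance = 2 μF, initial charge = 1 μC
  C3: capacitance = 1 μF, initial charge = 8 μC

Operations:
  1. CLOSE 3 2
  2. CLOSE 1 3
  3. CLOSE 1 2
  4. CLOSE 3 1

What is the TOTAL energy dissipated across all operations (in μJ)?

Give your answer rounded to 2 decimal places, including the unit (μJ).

Answer: 20.09 μJ

Derivation:
Initial: C1(4μF, Q=17μC, V=4.25V), C2(2μF, Q=1μC, V=0.50V), C3(1μF, Q=8μC, V=8.00V)
Op 1: CLOSE 3-2: Q_total=9.00, C_total=3.00, V=3.00; Q3=3.00, Q2=6.00; dissipated=18.750
Op 2: CLOSE 1-3: Q_total=20.00, C_total=5.00, V=4.00; Q1=16.00, Q3=4.00; dissipated=0.625
Op 3: CLOSE 1-2: Q_total=22.00, C_total=6.00, V=3.67; Q1=14.67, Q2=7.33; dissipated=0.667
Op 4: CLOSE 3-1: Q_total=18.67, C_total=5.00, V=3.73; Q3=3.73, Q1=14.93; dissipated=0.044
Total dissipated: 20.086 μJ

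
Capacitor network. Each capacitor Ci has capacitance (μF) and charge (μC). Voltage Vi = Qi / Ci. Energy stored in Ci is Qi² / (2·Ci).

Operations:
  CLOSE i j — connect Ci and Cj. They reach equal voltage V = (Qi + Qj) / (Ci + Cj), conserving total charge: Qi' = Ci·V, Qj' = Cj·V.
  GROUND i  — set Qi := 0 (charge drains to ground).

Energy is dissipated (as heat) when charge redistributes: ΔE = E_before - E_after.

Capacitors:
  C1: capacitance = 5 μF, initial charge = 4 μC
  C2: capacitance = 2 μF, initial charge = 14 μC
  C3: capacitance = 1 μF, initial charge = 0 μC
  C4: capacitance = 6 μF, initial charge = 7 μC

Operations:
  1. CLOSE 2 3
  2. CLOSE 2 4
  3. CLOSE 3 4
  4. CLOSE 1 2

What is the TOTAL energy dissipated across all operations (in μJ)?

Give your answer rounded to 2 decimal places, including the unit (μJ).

Answer: 29.58 μJ

Derivation:
Initial: C1(5μF, Q=4μC, V=0.80V), C2(2μF, Q=14μC, V=7.00V), C3(1μF, Q=0μC, V=0.00V), C4(6μF, Q=7μC, V=1.17V)
Op 1: CLOSE 2-3: Q_total=14.00, C_total=3.00, V=4.67; Q2=9.33, Q3=4.67; dissipated=16.333
Op 2: CLOSE 2-4: Q_total=16.33, C_total=8.00, V=2.04; Q2=4.08, Q4=12.25; dissipated=9.188
Op 3: CLOSE 3-4: Q_total=16.92, C_total=7.00, V=2.42; Q3=2.42, Q4=14.50; dissipated=2.953
Op 4: CLOSE 1-2: Q_total=8.08, C_total=7.00, V=1.15; Q1=5.77, Q2=2.31; dissipated=1.101
Total dissipated: 29.575 μJ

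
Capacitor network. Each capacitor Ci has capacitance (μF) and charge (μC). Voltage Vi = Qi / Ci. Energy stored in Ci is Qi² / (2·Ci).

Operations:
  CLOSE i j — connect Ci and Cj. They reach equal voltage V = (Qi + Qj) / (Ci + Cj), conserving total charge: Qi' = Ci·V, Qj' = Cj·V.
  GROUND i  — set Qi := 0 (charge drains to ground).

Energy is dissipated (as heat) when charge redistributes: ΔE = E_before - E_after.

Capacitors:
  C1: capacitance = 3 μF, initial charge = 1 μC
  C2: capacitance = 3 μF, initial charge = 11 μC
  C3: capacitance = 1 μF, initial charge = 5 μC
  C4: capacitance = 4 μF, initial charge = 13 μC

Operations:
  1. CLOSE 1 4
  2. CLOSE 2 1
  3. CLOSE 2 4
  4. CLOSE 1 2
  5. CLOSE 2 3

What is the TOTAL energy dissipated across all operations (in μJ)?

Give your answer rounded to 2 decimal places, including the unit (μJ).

Initial: C1(3μF, Q=1μC, V=0.33V), C2(3μF, Q=11μC, V=3.67V), C3(1μF, Q=5μC, V=5.00V), C4(4μF, Q=13μC, V=3.25V)
Op 1: CLOSE 1-4: Q_total=14.00, C_total=7.00, V=2.00; Q1=6.00, Q4=8.00; dissipated=7.292
Op 2: CLOSE 2-1: Q_total=17.00, C_total=6.00, V=2.83; Q2=8.50, Q1=8.50; dissipated=2.083
Op 3: CLOSE 2-4: Q_total=16.50, C_total=7.00, V=2.36; Q2=7.07, Q4=9.43; dissipated=0.595
Op 4: CLOSE 1-2: Q_total=15.57, C_total=6.00, V=2.60; Q1=7.79, Q2=7.79; dissipated=0.170
Op 5: CLOSE 2-3: Q_total=12.79, C_total=4.00, V=3.20; Q2=9.59, Q3=3.20; dissipated=2.169
Total dissipated: 12.309 μJ

Answer: 12.31 μJ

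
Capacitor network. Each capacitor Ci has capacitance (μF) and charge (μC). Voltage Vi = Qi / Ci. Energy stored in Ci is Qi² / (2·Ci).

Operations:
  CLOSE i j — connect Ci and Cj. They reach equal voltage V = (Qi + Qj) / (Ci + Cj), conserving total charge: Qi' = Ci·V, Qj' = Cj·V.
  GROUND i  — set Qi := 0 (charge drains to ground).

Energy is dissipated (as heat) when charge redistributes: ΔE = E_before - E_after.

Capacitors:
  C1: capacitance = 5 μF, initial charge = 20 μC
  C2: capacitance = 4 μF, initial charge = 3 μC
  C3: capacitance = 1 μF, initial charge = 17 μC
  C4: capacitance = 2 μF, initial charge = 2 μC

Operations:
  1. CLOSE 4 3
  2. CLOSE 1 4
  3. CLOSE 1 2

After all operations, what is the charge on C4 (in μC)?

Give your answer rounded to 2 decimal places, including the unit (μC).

Initial: C1(5μF, Q=20μC, V=4.00V), C2(4μF, Q=3μC, V=0.75V), C3(1μF, Q=17μC, V=17.00V), C4(2μF, Q=2μC, V=1.00V)
Op 1: CLOSE 4-3: Q_total=19.00, C_total=3.00, V=6.33; Q4=12.67, Q3=6.33; dissipated=85.333
Op 2: CLOSE 1-4: Q_total=32.67, C_total=7.00, V=4.67; Q1=23.33, Q4=9.33; dissipated=3.889
Op 3: CLOSE 1-2: Q_total=26.33, C_total=9.00, V=2.93; Q1=14.63, Q2=11.70; dissipated=17.045
Final charges: Q1=14.63, Q2=11.70, Q3=6.33, Q4=9.33

Answer: 9.33 μC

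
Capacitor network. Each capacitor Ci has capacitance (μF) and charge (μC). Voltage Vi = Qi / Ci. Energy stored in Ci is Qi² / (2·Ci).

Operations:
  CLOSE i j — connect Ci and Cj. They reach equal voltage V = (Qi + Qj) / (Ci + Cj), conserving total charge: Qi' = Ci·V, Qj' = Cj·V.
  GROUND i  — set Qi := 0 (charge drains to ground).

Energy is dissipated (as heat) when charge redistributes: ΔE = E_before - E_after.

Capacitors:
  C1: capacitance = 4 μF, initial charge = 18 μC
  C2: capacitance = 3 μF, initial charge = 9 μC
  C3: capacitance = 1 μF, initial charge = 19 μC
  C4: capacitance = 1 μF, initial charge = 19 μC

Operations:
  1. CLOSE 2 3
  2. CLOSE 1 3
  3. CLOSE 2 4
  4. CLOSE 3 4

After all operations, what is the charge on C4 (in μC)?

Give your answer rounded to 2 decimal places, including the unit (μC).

Answer: 7.50 μC

Derivation:
Initial: C1(4μF, Q=18μC, V=4.50V), C2(3μF, Q=9μC, V=3.00V), C3(1μF, Q=19μC, V=19.00V), C4(1μF, Q=19μC, V=19.00V)
Op 1: CLOSE 2-3: Q_total=28.00, C_total=4.00, V=7.00; Q2=21.00, Q3=7.00; dissipated=96.000
Op 2: CLOSE 1-3: Q_total=25.00, C_total=5.00, V=5.00; Q1=20.00, Q3=5.00; dissipated=2.500
Op 3: CLOSE 2-4: Q_total=40.00, C_total=4.00, V=10.00; Q2=30.00, Q4=10.00; dissipated=54.000
Op 4: CLOSE 3-4: Q_total=15.00, C_total=2.00, V=7.50; Q3=7.50, Q4=7.50; dissipated=6.250
Final charges: Q1=20.00, Q2=30.00, Q3=7.50, Q4=7.50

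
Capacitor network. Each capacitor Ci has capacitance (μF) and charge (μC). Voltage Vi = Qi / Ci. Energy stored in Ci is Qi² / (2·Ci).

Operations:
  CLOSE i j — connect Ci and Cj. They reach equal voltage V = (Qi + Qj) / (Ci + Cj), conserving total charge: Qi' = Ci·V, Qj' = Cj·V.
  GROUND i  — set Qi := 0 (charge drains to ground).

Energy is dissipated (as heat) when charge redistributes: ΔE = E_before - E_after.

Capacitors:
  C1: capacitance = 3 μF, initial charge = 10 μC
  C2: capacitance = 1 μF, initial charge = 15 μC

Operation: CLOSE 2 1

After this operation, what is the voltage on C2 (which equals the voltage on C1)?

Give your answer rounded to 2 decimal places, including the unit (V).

Initial: C1(3μF, Q=10μC, V=3.33V), C2(1μF, Q=15μC, V=15.00V)
Op 1: CLOSE 2-1: Q_total=25.00, C_total=4.00, V=6.25; Q2=6.25, Q1=18.75; dissipated=51.042

Answer: 6.25 V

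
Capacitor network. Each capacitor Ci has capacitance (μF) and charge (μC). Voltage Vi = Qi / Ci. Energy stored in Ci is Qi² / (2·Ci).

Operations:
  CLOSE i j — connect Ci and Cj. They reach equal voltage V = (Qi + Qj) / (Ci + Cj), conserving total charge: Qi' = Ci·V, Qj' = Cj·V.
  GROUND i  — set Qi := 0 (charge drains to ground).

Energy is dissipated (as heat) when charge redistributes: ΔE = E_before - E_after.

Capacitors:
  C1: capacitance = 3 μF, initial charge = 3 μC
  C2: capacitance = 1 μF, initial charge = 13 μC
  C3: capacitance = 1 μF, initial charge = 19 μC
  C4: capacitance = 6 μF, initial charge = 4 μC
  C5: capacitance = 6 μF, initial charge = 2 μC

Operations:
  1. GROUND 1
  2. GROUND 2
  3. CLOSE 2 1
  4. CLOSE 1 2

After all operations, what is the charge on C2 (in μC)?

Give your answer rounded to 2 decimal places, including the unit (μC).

Answer: 0.00 μC

Derivation:
Initial: C1(3μF, Q=3μC, V=1.00V), C2(1μF, Q=13μC, V=13.00V), C3(1μF, Q=19μC, V=19.00V), C4(6μF, Q=4μC, V=0.67V), C5(6μF, Q=2μC, V=0.33V)
Op 1: GROUND 1: Q1=0; energy lost=1.500
Op 2: GROUND 2: Q2=0; energy lost=84.500
Op 3: CLOSE 2-1: Q_total=0.00, C_total=4.00, V=0.00; Q2=0.00, Q1=0.00; dissipated=0.000
Op 4: CLOSE 1-2: Q_total=0.00, C_total=4.00, V=0.00; Q1=0.00, Q2=0.00; dissipated=0.000
Final charges: Q1=0.00, Q2=0.00, Q3=19.00, Q4=4.00, Q5=2.00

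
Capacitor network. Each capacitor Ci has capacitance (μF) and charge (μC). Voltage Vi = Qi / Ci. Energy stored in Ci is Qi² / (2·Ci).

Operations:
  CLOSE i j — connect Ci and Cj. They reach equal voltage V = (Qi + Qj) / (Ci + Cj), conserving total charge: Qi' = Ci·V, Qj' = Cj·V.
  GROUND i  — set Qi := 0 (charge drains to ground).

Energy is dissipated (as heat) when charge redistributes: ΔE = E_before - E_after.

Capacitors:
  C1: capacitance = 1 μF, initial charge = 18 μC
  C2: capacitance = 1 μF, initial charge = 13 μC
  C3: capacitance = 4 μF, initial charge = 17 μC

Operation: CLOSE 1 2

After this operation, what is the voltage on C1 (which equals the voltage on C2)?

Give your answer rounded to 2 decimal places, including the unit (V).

Answer: 15.50 V

Derivation:
Initial: C1(1μF, Q=18μC, V=18.00V), C2(1μF, Q=13μC, V=13.00V), C3(4μF, Q=17μC, V=4.25V)
Op 1: CLOSE 1-2: Q_total=31.00, C_total=2.00, V=15.50; Q1=15.50, Q2=15.50; dissipated=6.250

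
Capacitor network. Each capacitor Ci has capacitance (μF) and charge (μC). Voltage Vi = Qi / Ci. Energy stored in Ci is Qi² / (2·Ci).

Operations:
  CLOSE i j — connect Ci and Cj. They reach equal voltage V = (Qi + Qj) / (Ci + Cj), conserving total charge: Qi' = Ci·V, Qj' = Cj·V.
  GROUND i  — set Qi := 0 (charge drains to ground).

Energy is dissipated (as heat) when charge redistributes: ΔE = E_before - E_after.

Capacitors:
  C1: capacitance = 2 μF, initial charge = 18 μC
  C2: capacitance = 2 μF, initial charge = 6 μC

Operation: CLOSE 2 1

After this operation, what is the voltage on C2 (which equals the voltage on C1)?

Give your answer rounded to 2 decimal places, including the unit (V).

Initial: C1(2μF, Q=18μC, V=9.00V), C2(2μF, Q=6μC, V=3.00V)
Op 1: CLOSE 2-1: Q_total=24.00, C_total=4.00, V=6.00; Q2=12.00, Q1=12.00; dissipated=18.000

Answer: 6.00 V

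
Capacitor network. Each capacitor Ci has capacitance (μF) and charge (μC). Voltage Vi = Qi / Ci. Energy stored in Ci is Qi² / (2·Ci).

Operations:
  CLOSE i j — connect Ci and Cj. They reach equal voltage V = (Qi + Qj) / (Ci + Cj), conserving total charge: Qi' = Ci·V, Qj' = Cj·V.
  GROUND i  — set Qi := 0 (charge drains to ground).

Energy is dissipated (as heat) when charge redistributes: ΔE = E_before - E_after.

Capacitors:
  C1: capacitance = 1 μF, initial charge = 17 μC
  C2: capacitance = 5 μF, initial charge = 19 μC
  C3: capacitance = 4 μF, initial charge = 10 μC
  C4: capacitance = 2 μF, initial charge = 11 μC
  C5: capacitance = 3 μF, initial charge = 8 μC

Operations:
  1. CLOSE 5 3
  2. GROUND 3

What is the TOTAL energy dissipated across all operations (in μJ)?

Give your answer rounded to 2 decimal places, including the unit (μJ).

Answer: 13.25 μJ

Derivation:
Initial: C1(1μF, Q=17μC, V=17.00V), C2(5μF, Q=19μC, V=3.80V), C3(4μF, Q=10μC, V=2.50V), C4(2μF, Q=11μC, V=5.50V), C5(3μF, Q=8μC, V=2.67V)
Op 1: CLOSE 5-3: Q_total=18.00, C_total=7.00, V=2.57; Q5=7.71, Q3=10.29; dissipated=0.024
Op 2: GROUND 3: Q3=0; energy lost=13.224
Total dissipated: 13.248 μJ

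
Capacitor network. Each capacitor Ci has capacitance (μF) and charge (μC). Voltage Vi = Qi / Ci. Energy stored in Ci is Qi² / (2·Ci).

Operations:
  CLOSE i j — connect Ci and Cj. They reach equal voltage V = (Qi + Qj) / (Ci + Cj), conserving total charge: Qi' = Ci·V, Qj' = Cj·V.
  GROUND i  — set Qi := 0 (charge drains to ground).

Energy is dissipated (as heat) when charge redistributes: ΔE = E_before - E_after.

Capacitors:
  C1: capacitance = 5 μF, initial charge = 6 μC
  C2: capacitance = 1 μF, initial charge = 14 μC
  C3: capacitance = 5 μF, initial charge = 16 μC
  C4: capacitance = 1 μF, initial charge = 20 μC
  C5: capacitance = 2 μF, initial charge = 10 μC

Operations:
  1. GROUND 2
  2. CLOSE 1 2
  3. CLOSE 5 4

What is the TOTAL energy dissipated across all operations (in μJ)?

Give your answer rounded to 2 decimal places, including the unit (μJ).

Answer: 173.60 μJ

Derivation:
Initial: C1(5μF, Q=6μC, V=1.20V), C2(1μF, Q=14μC, V=14.00V), C3(5μF, Q=16μC, V=3.20V), C4(1μF, Q=20μC, V=20.00V), C5(2μF, Q=10μC, V=5.00V)
Op 1: GROUND 2: Q2=0; energy lost=98.000
Op 2: CLOSE 1-2: Q_total=6.00, C_total=6.00, V=1.00; Q1=5.00, Q2=1.00; dissipated=0.600
Op 3: CLOSE 5-4: Q_total=30.00, C_total=3.00, V=10.00; Q5=20.00, Q4=10.00; dissipated=75.000
Total dissipated: 173.600 μJ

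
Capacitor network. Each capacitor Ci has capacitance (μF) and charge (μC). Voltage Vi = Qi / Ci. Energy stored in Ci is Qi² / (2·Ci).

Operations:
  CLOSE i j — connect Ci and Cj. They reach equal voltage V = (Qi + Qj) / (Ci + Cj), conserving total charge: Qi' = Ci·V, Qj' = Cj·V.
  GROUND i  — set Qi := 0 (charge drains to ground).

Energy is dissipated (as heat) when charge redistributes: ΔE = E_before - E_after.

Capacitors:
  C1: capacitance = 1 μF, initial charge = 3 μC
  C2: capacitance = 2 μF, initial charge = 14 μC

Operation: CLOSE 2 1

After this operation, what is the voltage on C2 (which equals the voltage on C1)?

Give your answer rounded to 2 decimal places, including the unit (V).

Initial: C1(1μF, Q=3μC, V=3.00V), C2(2μF, Q=14μC, V=7.00V)
Op 1: CLOSE 2-1: Q_total=17.00, C_total=3.00, V=5.67; Q2=11.33, Q1=5.67; dissipated=5.333

Answer: 5.67 V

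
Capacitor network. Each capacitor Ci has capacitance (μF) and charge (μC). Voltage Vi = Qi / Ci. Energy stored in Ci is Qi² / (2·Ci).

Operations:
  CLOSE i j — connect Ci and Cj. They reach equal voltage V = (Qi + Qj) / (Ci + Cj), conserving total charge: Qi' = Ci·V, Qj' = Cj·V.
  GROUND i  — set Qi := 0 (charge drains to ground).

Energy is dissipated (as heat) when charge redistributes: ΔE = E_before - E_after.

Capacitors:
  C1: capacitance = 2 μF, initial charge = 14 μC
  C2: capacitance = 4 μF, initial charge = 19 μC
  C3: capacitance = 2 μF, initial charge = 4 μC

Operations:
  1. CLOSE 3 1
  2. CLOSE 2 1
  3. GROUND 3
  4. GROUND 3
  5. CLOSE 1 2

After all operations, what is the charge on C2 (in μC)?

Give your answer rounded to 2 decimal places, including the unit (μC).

Initial: C1(2μF, Q=14μC, V=7.00V), C2(4μF, Q=19μC, V=4.75V), C3(2μF, Q=4μC, V=2.00V)
Op 1: CLOSE 3-1: Q_total=18.00, C_total=4.00, V=4.50; Q3=9.00, Q1=9.00; dissipated=12.500
Op 2: CLOSE 2-1: Q_total=28.00, C_total=6.00, V=4.67; Q2=18.67, Q1=9.33; dissipated=0.042
Op 3: GROUND 3: Q3=0; energy lost=20.250
Op 4: GROUND 3: Q3=0; energy lost=0.000
Op 5: CLOSE 1-2: Q_total=28.00, C_total=6.00, V=4.67; Q1=9.33, Q2=18.67; dissipated=0.000
Final charges: Q1=9.33, Q2=18.67, Q3=0.00

Answer: 18.67 μC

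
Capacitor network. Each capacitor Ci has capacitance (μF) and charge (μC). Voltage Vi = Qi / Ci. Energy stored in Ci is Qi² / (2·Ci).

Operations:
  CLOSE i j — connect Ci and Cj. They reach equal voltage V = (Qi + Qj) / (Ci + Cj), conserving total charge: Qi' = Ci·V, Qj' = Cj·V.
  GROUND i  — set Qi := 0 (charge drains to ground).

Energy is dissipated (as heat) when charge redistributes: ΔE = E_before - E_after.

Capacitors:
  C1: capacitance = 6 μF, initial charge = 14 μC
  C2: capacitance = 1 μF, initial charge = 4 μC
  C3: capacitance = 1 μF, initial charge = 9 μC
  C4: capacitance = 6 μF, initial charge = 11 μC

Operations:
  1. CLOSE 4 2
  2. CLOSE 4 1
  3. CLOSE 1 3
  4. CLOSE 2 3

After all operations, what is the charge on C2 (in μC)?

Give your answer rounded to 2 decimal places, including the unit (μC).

Initial: C1(6μF, Q=14μC, V=2.33V), C2(1μF, Q=4μC, V=4.00V), C3(1μF, Q=9μC, V=9.00V), C4(6μF, Q=11μC, V=1.83V)
Op 1: CLOSE 4-2: Q_total=15.00, C_total=7.00, V=2.14; Q4=12.86, Q2=2.14; dissipated=2.012
Op 2: CLOSE 4-1: Q_total=26.86, C_total=12.00, V=2.24; Q4=13.43, Q1=13.43; dissipated=0.054
Op 3: CLOSE 1-3: Q_total=22.43, C_total=7.00, V=3.20; Q1=19.22, Q3=3.20; dissipated=19.596
Op 4: CLOSE 2-3: Q_total=5.35, C_total=2.00, V=2.67; Q2=2.67, Q3=2.67; dissipated=0.282
Final charges: Q1=19.22, Q2=2.67, Q3=2.67, Q4=13.43

Answer: 2.67 μC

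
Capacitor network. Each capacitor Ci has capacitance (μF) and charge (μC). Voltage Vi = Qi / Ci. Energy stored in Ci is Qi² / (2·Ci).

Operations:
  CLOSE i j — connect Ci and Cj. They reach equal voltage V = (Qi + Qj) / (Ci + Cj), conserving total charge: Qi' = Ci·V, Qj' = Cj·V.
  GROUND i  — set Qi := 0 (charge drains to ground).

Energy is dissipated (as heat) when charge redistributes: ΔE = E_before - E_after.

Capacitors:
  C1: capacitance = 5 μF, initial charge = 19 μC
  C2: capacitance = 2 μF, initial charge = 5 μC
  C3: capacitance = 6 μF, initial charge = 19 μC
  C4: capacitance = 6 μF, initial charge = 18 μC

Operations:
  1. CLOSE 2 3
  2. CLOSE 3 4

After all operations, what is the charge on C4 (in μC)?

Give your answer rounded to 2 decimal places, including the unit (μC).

Initial: C1(5μF, Q=19μC, V=3.80V), C2(2μF, Q=5μC, V=2.50V), C3(6μF, Q=19μC, V=3.17V), C4(6μF, Q=18μC, V=3.00V)
Op 1: CLOSE 2-3: Q_total=24.00, C_total=8.00, V=3.00; Q2=6.00, Q3=18.00; dissipated=0.333
Op 2: CLOSE 3-4: Q_total=36.00, C_total=12.00, V=3.00; Q3=18.00, Q4=18.00; dissipated=0.000
Final charges: Q1=19.00, Q2=6.00, Q3=18.00, Q4=18.00

Answer: 18.00 μC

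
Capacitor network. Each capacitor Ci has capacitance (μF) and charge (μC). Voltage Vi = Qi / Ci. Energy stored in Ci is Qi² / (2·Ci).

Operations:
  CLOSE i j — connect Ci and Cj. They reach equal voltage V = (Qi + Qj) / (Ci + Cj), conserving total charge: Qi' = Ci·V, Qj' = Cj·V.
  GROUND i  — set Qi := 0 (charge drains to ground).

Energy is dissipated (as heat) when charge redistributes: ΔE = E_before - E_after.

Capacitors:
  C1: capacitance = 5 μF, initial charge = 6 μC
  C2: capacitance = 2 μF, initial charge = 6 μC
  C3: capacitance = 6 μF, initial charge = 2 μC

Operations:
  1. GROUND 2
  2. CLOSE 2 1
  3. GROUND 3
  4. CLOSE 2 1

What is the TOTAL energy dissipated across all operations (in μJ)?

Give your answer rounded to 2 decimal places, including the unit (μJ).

Initial: C1(5μF, Q=6μC, V=1.20V), C2(2μF, Q=6μC, V=3.00V), C3(6μF, Q=2μC, V=0.33V)
Op 1: GROUND 2: Q2=0; energy lost=9.000
Op 2: CLOSE 2-1: Q_total=6.00, C_total=7.00, V=0.86; Q2=1.71, Q1=4.29; dissipated=1.029
Op 3: GROUND 3: Q3=0; energy lost=0.333
Op 4: CLOSE 2-1: Q_total=6.00, C_total=7.00, V=0.86; Q2=1.71, Q1=4.29; dissipated=0.000
Total dissipated: 10.362 μJ

Answer: 10.36 μJ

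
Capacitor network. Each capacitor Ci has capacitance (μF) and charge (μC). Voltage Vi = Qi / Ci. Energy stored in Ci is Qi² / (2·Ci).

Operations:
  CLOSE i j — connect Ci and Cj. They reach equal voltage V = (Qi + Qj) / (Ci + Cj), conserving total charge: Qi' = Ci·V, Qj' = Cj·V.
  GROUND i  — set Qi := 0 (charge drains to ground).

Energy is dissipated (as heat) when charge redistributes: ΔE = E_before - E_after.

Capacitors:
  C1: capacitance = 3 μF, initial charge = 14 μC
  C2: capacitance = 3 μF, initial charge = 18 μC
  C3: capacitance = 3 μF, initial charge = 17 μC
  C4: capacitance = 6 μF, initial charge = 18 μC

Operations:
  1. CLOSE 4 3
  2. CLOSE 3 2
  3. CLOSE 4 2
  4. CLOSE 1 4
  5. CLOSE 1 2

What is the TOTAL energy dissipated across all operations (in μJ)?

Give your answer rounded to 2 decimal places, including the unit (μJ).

Initial: C1(3μF, Q=14μC, V=4.67V), C2(3μF, Q=18μC, V=6.00V), C3(3μF, Q=17μC, V=5.67V), C4(6μF, Q=18μC, V=3.00V)
Op 1: CLOSE 4-3: Q_total=35.00, C_total=9.00, V=3.89; Q4=23.33, Q3=11.67; dissipated=7.111
Op 2: CLOSE 3-2: Q_total=29.67, C_total=6.00, V=4.94; Q3=14.83, Q2=14.83; dissipated=3.343
Op 3: CLOSE 4-2: Q_total=38.17, C_total=9.00, V=4.24; Q4=25.44, Q2=12.72; dissipated=1.114
Op 4: CLOSE 1-4: Q_total=39.44, C_total=9.00, V=4.38; Q1=13.15, Q4=26.30; dissipated=0.181
Op 5: CLOSE 1-2: Q_total=25.87, C_total=6.00, V=4.31; Q1=12.94, Q2=12.94; dissipated=0.015
Total dissipated: 11.764 μJ

Answer: 11.76 μJ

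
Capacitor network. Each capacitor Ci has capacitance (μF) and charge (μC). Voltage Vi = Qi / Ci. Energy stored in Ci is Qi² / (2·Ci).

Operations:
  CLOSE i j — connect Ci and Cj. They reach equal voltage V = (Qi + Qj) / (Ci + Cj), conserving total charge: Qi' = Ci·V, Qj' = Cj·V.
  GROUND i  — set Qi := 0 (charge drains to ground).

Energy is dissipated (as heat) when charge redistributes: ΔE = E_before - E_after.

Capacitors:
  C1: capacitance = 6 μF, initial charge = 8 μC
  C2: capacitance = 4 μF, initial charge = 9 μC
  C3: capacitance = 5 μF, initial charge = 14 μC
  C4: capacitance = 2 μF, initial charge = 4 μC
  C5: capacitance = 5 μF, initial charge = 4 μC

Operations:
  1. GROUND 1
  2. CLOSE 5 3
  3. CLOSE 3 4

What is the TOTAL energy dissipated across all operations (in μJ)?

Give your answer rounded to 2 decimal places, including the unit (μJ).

Initial: C1(6μF, Q=8μC, V=1.33V), C2(4μF, Q=9μC, V=2.25V), C3(5μF, Q=14μC, V=2.80V), C4(2μF, Q=4μC, V=2.00V), C5(5μF, Q=4μC, V=0.80V)
Op 1: GROUND 1: Q1=0; energy lost=5.333
Op 2: CLOSE 5-3: Q_total=18.00, C_total=10.00, V=1.80; Q5=9.00, Q3=9.00; dissipated=5.000
Op 3: CLOSE 3-4: Q_total=13.00, C_total=7.00, V=1.86; Q3=9.29, Q4=3.71; dissipated=0.029
Total dissipated: 10.362 μJ

Answer: 10.36 μJ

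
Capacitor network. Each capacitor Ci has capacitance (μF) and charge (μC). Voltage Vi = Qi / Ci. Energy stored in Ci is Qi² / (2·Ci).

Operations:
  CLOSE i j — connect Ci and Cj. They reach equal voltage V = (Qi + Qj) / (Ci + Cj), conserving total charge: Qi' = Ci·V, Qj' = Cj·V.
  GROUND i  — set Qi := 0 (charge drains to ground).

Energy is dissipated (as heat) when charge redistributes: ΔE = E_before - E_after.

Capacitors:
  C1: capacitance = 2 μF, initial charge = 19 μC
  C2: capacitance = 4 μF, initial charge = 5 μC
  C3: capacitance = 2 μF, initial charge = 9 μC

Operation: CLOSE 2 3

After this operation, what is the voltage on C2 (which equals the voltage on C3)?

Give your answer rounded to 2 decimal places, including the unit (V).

Answer: 2.33 V

Derivation:
Initial: C1(2μF, Q=19μC, V=9.50V), C2(4μF, Q=5μC, V=1.25V), C3(2μF, Q=9μC, V=4.50V)
Op 1: CLOSE 2-3: Q_total=14.00, C_total=6.00, V=2.33; Q2=9.33, Q3=4.67; dissipated=7.042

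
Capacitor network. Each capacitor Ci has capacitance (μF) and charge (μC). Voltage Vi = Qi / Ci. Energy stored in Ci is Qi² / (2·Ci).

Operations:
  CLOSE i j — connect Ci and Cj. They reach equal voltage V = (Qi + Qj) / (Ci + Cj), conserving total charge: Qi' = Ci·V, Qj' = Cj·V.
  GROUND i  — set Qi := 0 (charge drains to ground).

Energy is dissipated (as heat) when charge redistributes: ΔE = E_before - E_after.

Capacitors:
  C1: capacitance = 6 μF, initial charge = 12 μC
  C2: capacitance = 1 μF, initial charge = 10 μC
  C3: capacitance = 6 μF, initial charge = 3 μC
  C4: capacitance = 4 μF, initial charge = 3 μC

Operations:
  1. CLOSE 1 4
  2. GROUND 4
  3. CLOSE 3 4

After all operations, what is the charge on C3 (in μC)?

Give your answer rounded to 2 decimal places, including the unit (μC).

Answer: 1.80 μC

Derivation:
Initial: C1(6μF, Q=12μC, V=2.00V), C2(1μF, Q=10μC, V=10.00V), C3(6μF, Q=3μC, V=0.50V), C4(4μF, Q=3μC, V=0.75V)
Op 1: CLOSE 1-4: Q_total=15.00, C_total=10.00, V=1.50; Q1=9.00, Q4=6.00; dissipated=1.875
Op 2: GROUND 4: Q4=0; energy lost=4.500
Op 3: CLOSE 3-4: Q_total=3.00, C_total=10.00, V=0.30; Q3=1.80, Q4=1.20; dissipated=0.300
Final charges: Q1=9.00, Q2=10.00, Q3=1.80, Q4=1.20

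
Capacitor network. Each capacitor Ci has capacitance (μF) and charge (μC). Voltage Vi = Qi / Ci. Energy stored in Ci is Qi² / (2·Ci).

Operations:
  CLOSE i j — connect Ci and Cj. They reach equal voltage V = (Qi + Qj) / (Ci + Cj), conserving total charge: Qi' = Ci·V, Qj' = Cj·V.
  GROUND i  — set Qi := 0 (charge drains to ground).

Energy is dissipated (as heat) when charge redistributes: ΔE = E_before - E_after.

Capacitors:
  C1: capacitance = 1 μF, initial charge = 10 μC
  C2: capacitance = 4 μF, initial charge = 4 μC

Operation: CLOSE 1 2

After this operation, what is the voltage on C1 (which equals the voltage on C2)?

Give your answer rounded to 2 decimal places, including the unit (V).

Answer: 2.80 V

Derivation:
Initial: C1(1μF, Q=10μC, V=10.00V), C2(4μF, Q=4μC, V=1.00V)
Op 1: CLOSE 1-2: Q_total=14.00, C_total=5.00, V=2.80; Q1=2.80, Q2=11.20; dissipated=32.400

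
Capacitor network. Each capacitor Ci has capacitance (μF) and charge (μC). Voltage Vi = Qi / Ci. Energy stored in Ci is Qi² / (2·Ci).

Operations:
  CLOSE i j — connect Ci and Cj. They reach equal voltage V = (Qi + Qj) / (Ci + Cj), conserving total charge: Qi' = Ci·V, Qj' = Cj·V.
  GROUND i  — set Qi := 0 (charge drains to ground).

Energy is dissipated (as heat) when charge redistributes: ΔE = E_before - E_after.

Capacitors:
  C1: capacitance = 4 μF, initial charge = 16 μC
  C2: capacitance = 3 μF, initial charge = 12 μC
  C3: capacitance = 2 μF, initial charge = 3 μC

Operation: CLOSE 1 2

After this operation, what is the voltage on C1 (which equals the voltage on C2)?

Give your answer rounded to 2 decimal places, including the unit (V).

Initial: C1(4μF, Q=16μC, V=4.00V), C2(3μF, Q=12μC, V=4.00V), C3(2μF, Q=3μC, V=1.50V)
Op 1: CLOSE 1-2: Q_total=28.00, C_total=7.00, V=4.00; Q1=16.00, Q2=12.00; dissipated=0.000

Answer: 4.00 V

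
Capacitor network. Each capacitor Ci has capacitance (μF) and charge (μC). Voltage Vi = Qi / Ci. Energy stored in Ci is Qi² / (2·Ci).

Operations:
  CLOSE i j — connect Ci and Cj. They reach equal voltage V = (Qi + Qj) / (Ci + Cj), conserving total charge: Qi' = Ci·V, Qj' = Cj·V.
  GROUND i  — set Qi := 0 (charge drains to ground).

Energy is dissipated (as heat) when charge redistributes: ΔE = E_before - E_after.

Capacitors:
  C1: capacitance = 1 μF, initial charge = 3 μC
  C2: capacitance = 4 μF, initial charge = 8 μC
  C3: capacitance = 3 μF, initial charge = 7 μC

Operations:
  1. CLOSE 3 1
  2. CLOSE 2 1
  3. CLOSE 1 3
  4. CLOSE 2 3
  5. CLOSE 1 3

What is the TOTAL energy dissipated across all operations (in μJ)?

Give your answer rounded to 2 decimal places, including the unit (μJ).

Initial: C1(1μF, Q=3μC, V=3.00V), C2(4μF, Q=8μC, V=2.00V), C3(3μF, Q=7μC, V=2.33V)
Op 1: CLOSE 3-1: Q_total=10.00, C_total=4.00, V=2.50; Q3=7.50, Q1=2.50; dissipated=0.167
Op 2: CLOSE 2-1: Q_total=10.50, C_total=5.00, V=2.10; Q2=8.40, Q1=2.10; dissipated=0.100
Op 3: CLOSE 1-3: Q_total=9.60, C_total=4.00, V=2.40; Q1=2.40, Q3=7.20; dissipated=0.060
Op 4: CLOSE 2-3: Q_total=15.60, C_total=7.00, V=2.23; Q2=8.91, Q3=6.69; dissipated=0.077
Op 5: CLOSE 1-3: Q_total=9.09, C_total=4.00, V=2.27; Q1=2.27, Q3=6.81; dissipated=0.011
Total dissipated: 0.415 μJ

Answer: 0.41 μJ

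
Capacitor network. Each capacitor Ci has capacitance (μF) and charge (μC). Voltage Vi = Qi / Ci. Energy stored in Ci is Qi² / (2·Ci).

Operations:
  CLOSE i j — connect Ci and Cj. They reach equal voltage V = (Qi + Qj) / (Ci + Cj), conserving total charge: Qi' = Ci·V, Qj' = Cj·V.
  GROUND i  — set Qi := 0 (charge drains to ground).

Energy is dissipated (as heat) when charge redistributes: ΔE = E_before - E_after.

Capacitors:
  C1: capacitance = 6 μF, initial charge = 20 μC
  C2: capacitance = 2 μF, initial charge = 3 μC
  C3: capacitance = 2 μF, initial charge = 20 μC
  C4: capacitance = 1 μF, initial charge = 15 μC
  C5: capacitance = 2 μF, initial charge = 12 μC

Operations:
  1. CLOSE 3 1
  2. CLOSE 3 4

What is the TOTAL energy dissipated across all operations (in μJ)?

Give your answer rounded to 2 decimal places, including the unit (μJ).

Initial: C1(6μF, Q=20μC, V=3.33V), C2(2μF, Q=3μC, V=1.50V), C3(2μF, Q=20μC, V=10.00V), C4(1μF, Q=15μC, V=15.00V), C5(2μF, Q=12μC, V=6.00V)
Op 1: CLOSE 3-1: Q_total=40.00, C_total=8.00, V=5.00; Q3=10.00, Q1=30.00; dissipated=33.333
Op 2: CLOSE 3-4: Q_total=25.00, C_total=3.00, V=8.33; Q3=16.67, Q4=8.33; dissipated=33.333
Total dissipated: 66.667 μJ

Answer: 66.67 μJ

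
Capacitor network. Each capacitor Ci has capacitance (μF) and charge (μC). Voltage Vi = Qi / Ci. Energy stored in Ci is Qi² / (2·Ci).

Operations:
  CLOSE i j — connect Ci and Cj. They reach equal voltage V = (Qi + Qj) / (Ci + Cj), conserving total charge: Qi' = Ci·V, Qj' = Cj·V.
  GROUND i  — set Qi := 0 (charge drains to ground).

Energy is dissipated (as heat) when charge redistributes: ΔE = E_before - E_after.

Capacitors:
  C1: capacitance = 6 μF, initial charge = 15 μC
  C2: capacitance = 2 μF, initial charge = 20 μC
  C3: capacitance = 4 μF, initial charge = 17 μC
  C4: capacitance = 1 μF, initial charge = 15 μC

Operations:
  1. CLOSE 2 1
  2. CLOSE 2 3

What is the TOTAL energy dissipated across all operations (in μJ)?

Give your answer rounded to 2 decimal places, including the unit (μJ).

Initial: C1(6μF, Q=15μC, V=2.50V), C2(2μF, Q=20μC, V=10.00V), C3(4μF, Q=17μC, V=4.25V), C4(1μF, Q=15μC, V=15.00V)
Op 1: CLOSE 2-1: Q_total=35.00, C_total=8.00, V=4.38; Q2=8.75, Q1=26.25; dissipated=42.188
Op 2: CLOSE 2-3: Q_total=25.75, C_total=6.00, V=4.29; Q2=8.58, Q3=17.17; dissipated=0.010
Total dissipated: 42.198 μJ

Answer: 42.20 μJ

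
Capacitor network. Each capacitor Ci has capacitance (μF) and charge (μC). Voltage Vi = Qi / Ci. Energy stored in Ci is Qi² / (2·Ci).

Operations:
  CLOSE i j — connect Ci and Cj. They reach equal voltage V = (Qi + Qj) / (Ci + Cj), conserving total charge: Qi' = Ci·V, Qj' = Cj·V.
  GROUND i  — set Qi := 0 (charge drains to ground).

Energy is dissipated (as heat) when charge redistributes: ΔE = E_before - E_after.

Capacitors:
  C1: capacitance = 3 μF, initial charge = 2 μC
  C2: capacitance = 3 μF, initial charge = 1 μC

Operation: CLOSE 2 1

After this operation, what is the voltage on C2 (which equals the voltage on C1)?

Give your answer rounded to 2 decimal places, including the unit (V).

Initial: C1(3μF, Q=2μC, V=0.67V), C2(3μF, Q=1μC, V=0.33V)
Op 1: CLOSE 2-1: Q_total=3.00, C_total=6.00, V=0.50; Q2=1.50, Q1=1.50; dissipated=0.083

Answer: 0.50 V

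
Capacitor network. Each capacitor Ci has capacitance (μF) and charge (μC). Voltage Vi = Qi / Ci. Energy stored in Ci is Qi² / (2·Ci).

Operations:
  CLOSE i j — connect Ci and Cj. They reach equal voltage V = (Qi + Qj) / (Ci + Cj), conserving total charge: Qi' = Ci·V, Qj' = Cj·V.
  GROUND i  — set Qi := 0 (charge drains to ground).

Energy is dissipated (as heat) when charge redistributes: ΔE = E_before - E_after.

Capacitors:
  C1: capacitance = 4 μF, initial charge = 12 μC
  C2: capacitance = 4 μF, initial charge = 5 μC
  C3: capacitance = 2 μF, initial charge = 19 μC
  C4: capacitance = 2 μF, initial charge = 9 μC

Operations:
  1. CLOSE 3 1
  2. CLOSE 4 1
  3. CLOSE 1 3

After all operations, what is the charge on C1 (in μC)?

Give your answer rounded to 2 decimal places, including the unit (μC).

Initial: C1(4μF, Q=12μC, V=3.00V), C2(4μF, Q=5μC, V=1.25V), C3(2μF, Q=19μC, V=9.50V), C4(2μF, Q=9μC, V=4.50V)
Op 1: CLOSE 3-1: Q_total=31.00, C_total=6.00, V=5.17; Q3=10.33, Q1=20.67; dissipated=28.167
Op 2: CLOSE 4-1: Q_total=29.67, C_total=6.00, V=4.94; Q4=9.89, Q1=19.78; dissipated=0.296
Op 3: CLOSE 1-3: Q_total=30.11, C_total=6.00, V=5.02; Q1=20.07, Q3=10.04; dissipated=0.033
Final charges: Q1=20.07, Q2=5.00, Q3=10.04, Q4=9.89

Answer: 20.07 μC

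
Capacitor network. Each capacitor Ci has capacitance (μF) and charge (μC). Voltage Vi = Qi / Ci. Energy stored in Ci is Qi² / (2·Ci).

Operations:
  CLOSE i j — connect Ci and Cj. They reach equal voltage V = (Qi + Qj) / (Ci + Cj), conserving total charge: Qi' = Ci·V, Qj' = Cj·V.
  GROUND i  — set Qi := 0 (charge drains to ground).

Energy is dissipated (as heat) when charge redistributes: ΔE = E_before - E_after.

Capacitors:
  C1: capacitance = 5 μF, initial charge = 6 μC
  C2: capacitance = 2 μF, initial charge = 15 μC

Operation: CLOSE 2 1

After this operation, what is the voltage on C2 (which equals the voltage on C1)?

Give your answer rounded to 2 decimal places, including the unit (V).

Initial: C1(5μF, Q=6μC, V=1.20V), C2(2μF, Q=15μC, V=7.50V)
Op 1: CLOSE 2-1: Q_total=21.00, C_total=7.00, V=3.00; Q2=6.00, Q1=15.00; dissipated=28.350

Answer: 3.00 V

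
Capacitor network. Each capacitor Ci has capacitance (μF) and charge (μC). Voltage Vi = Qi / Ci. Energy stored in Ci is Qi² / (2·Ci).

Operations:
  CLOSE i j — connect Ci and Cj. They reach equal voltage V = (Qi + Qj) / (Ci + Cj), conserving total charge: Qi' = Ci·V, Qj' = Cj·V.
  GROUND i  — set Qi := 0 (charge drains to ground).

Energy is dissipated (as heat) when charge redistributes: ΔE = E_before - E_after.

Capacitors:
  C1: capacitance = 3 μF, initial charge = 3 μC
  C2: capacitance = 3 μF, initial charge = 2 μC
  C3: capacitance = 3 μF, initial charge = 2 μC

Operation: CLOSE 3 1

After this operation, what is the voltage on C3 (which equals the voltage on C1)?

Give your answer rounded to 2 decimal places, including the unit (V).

Initial: C1(3μF, Q=3μC, V=1.00V), C2(3μF, Q=2μC, V=0.67V), C3(3μF, Q=2μC, V=0.67V)
Op 1: CLOSE 3-1: Q_total=5.00, C_total=6.00, V=0.83; Q3=2.50, Q1=2.50; dissipated=0.083

Answer: 0.83 V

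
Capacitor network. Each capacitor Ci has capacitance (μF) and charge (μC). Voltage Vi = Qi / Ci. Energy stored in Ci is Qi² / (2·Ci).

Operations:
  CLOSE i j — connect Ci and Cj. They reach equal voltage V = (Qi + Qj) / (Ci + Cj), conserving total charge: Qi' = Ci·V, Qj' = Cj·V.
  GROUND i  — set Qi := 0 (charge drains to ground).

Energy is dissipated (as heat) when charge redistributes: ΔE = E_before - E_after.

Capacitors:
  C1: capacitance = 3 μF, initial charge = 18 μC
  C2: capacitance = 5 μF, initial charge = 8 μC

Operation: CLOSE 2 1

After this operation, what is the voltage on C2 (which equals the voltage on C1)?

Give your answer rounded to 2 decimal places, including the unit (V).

Initial: C1(3μF, Q=18μC, V=6.00V), C2(5μF, Q=8μC, V=1.60V)
Op 1: CLOSE 2-1: Q_total=26.00, C_total=8.00, V=3.25; Q2=16.25, Q1=9.75; dissipated=18.150

Answer: 3.25 V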